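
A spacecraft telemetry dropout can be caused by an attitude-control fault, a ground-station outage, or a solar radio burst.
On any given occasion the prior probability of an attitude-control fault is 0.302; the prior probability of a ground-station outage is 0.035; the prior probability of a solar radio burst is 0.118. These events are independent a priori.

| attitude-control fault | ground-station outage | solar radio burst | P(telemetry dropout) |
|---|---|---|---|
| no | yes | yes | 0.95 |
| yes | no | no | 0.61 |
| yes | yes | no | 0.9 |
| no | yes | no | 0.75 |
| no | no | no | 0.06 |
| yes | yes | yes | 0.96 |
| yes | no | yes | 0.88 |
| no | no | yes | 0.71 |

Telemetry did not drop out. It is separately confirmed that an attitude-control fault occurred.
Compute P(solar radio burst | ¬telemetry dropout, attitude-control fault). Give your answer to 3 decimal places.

P(solar radio burst | ¬telemetry dropout, attitude-control fault) ≈ 0.040

Numerator (weight on configurations with solar radio burst): 0.013664 + 0.000165 = 0.013829
Normalizer over all consistent configurations: 0.39×0.965×0.882 + 0.12×0.965×0.118 + 0.1×0.035×0.882 + 0.04×0.035×0.118 = 0.348857
P(solar radio burst | ¬telemetry dropout, attitude-control fault) = 0.013829/0.348857 ≈ 0.040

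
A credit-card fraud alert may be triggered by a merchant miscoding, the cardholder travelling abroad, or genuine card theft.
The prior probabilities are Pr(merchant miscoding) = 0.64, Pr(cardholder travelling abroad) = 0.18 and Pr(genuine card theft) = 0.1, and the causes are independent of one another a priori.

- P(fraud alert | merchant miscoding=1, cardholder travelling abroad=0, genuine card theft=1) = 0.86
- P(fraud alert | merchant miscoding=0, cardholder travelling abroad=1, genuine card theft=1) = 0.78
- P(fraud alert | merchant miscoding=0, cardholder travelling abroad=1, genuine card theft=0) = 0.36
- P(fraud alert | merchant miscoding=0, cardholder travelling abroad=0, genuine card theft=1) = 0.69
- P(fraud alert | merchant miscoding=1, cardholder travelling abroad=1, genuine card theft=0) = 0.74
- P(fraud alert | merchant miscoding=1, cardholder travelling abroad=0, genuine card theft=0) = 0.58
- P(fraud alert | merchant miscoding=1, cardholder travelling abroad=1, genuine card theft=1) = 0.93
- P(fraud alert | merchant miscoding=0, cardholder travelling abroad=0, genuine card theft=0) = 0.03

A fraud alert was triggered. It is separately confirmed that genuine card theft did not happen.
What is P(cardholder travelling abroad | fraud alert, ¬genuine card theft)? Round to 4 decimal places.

Sum P(fraud alert|·) weighted by the priors over the 4 (merchant miscoding, cardholder travelling abroad) configurations:
  P(fraud alert | ¬genuine card theft) = 0.03*0.36*0.82 + 0.36*0.36*0.18 + 0.58*0.64*0.82 + 0.74*0.64*0.18
        = 0.008856 + 0.023328 + 0.304384 + 0.085248 = 0.421816
The terms with cardholder travelling abroad present sum to 0.108576, so
  P(cardholder travelling abroad | fraud alert, ¬genuine card theft) = 0.108576 / 0.421816 ≈ 0.2574

P(cardholder travelling abroad | fraud alert, ¬genuine card theft) ≈ 0.2574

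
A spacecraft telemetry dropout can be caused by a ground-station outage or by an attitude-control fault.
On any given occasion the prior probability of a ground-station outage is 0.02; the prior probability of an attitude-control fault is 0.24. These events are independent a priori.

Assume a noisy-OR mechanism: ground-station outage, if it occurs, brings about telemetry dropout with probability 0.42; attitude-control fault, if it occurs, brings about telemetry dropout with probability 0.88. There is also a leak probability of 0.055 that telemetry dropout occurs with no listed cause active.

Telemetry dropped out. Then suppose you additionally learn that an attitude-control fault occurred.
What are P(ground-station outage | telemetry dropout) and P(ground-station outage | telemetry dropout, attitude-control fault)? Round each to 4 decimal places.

P(ground-station outage | telemetry dropout) ≈ 0.0435; P(ground-station outage | telemetry dropout, attitude-control fault) ≈ 0.0211

Under noisy-OR, P(telemetry dropout | causes) = 1 − (1−0.055)·∏(1−qᵢ) over the active causes.
P(telemetry dropout) = 0.055×0.98×0.76 + 0.8866×0.98×0.24 + 0.4519×0.02×0.76 + 0.934228×0.02×0.24 = 0.040964 + 0.208528 + 0.006869 + 0.004484 = 0.260845
Of this, 0.011353 comes from 0.006869 + 0.004484 (the ground-station outage=true cases).
So P(ground-station outage | telemetry dropout) = 0.011353/0.260845 ≈ 0.0435.

Now condition on the additional information:
Weight on ground-station outage=true, given the evidence: 0.934228×0.02 = 0.018685
The normalizing constant is 0.8866×0.98 + 0.934228×0.02 = 0.887553
Posterior = 0.018685 / 0.887553 ≈ 0.0211
The drop from 0.0435 to 0.0211 is the explaining-away (discounting) effect.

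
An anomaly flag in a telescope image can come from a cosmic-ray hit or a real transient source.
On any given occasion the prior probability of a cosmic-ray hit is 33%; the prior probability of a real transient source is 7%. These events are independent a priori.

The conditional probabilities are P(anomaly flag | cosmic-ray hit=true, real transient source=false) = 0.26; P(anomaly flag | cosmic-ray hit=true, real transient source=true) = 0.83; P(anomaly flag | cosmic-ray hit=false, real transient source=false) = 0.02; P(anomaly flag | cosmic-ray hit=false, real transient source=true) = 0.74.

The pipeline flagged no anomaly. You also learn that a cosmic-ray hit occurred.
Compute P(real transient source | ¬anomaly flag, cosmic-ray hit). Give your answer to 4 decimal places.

Weight on real transient source=true, given the evidence: 0.17·0.07 = 0.011900
The normalizing constant is 0.74·0.93 + 0.17·0.07 = 0.700100
Posterior = 0.011900 / 0.700100 ≈ 0.0170

P(real transient source | ¬anomaly flag, cosmic-ray hit) ≈ 0.0170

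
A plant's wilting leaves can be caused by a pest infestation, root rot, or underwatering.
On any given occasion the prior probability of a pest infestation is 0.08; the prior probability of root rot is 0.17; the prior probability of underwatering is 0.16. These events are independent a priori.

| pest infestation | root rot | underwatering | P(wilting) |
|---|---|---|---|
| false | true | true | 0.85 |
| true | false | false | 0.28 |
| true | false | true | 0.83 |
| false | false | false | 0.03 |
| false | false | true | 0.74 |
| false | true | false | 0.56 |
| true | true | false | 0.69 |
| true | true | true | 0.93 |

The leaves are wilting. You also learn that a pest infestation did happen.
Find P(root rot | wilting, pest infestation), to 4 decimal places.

P(root rot | wilting, pest infestation) ≈ 0.2885

P(wilting | pest infestation) = 0.28×0.83×0.84 + 0.83×0.83×0.16 + 0.69×0.17×0.84 + 0.93×0.17×0.16 = 0.195216 + 0.110224 + 0.098532 + 0.025296 = 0.429268
The root rot-present share is 0.098532 + 0.025296 = 0.123828.
P(root rot | wilting, pest infestation) = 0.123828 / 0.429268 ≈ 0.2885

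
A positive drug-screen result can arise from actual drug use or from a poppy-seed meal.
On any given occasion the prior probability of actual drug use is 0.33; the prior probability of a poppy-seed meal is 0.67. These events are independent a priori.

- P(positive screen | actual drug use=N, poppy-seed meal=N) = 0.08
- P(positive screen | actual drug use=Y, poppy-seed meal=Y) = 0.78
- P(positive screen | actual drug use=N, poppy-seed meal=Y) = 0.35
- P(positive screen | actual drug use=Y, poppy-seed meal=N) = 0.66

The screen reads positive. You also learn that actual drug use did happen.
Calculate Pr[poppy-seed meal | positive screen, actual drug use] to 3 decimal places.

Enumerate both values of poppy-seed meal and weight by the priors:
  P(positive screen | actual drug use) = 0.66*0.33 + 0.78*0.67
        = 0.217800 + 0.522600 = 0.740400
The terms with poppy-seed meal present sum to 0.522600, so
  P(poppy-seed meal | positive screen, actual drug use) = 0.522600 / 0.740400 ≈ 0.706

Pr[poppy-seed meal | positive screen, actual drug use] ≈ 0.706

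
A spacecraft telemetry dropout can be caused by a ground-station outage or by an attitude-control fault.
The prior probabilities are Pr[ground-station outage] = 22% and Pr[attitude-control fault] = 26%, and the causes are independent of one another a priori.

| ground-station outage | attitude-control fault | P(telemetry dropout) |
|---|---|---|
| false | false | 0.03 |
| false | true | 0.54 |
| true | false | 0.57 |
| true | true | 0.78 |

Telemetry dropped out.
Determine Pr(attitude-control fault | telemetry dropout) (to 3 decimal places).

Pr(attitude-control fault | telemetry dropout) ≈ 0.583

P(telemetry dropout) = 0.03*0.78*0.74 + 0.54*0.78*0.26 + 0.57*0.22*0.74 + 0.78*0.22*0.26 = 0.017316 + 0.109512 + 0.092796 + 0.044616 = 0.264240
Of this, 0.154128 comes from 0.109512 + 0.044616 (the attitude-control fault=true cases).
P(attitude-control fault | telemetry dropout) = 0.154128 / 0.264240 ≈ 0.583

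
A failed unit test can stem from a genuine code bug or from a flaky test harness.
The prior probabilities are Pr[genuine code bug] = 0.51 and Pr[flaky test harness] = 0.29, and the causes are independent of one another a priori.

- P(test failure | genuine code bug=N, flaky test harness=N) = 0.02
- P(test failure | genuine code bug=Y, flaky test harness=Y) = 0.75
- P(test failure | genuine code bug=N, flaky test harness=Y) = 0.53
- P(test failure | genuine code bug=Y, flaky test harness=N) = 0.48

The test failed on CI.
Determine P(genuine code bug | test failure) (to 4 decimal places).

P(genuine code bug | test failure) ≈ 0.7758

Sum P(test failure|·) weighted by the priors over the 4 (genuine code bug, flaky test harness) configurations:
  P(test failure) = 0.02·0.49·0.71 + 0.53·0.49·0.29 + 0.48·0.51·0.71 + 0.75·0.51·0.29
        = 0.006958 + 0.075313 + 0.173808 + 0.110925 = 0.367004
Keeping only the genuine code bug-present terms gives 0.284733, so
  P(genuine code bug | test failure) = 0.284733 / 0.367004 ≈ 0.7758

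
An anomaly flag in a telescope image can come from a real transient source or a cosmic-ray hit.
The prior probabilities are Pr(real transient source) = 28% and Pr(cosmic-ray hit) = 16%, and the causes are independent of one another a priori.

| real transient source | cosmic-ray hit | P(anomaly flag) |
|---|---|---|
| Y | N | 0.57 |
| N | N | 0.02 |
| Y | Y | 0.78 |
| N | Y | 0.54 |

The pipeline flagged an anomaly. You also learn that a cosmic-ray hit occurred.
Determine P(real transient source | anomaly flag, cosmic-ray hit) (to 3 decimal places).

P(real transient source | anomaly flag, cosmic-ray hit) ≈ 0.360

By total probability over both values of real transient source:
  P(anomaly flag | cosmic-ray hit) = 0.54*0.72 + 0.78*0.28
        = 0.388800 + 0.218400 = 0.607200
Configurations with real transient source contribute 0.218400, so
  P(real transient source | anomaly flag, cosmic-ray hit) = 0.218400 / 0.607200 ≈ 0.360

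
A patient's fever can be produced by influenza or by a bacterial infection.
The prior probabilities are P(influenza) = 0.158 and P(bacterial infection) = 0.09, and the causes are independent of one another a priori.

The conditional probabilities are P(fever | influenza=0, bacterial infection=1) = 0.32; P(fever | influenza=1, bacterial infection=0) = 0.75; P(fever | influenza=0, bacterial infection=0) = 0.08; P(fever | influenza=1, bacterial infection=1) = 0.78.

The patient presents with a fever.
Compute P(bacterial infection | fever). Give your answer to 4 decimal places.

Enumerate the 4 (influenza, bacterial infection) configurations and weight by the priors:
  P(fever) = 0.08*0.842*0.91 + 0.32*0.842*0.09 + 0.75*0.158*0.91 + 0.78*0.158*0.09
        = 0.061298 + 0.024250 + 0.107835 + 0.011092 = 0.204475
Keeping only the bacterial infection-present terms gives 0.035342, so
  P(bacterial infection | fever) = 0.035342 / 0.204475 ≈ 0.1728

P(bacterial infection | fever) ≈ 0.1728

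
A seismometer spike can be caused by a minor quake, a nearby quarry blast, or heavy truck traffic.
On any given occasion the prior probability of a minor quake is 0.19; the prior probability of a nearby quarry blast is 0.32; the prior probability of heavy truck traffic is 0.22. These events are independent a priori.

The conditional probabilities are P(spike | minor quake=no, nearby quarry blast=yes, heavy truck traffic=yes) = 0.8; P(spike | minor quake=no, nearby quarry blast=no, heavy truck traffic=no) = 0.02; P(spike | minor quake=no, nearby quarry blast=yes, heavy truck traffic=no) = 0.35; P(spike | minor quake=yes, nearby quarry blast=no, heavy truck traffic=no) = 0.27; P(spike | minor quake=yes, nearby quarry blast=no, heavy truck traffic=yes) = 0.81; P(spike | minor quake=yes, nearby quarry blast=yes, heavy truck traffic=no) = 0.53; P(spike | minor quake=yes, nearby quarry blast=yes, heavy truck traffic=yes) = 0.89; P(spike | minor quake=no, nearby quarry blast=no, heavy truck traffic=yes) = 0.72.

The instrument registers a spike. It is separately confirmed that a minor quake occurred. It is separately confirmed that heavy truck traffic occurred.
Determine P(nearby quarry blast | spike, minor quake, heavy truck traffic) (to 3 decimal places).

P(nearby quarry blast | spike, minor quake, heavy truck traffic) ≈ 0.341

P(spike | minor quake, heavy truck traffic) = 0.81×0.68 + 0.89×0.32 = 0.550800 + 0.284800 = 0.835600
Of this, 0.284800 comes from 0.89×0.32 (the nearby quarry blast=true cases).
So P(nearby quarry blast | spike, minor quake, heavy truck traffic) = 0.284800/0.835600 ≈ 0.341.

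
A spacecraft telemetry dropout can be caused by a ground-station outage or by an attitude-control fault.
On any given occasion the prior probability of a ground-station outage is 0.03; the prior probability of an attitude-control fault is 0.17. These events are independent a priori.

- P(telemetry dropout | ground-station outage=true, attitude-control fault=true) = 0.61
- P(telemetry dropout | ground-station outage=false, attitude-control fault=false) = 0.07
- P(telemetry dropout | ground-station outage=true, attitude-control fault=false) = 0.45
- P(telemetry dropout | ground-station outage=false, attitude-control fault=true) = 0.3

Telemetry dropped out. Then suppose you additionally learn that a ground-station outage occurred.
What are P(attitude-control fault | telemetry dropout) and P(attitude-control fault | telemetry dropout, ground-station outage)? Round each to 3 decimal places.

P(attitude-control fault | telemetry dropout) ≈ 0.438; P(attitude-control fault | telemetry dropout, ground-station outage) ≈ 0.217

For the numerator, keep only attitude-control fault=true terms: 0.049470 + 0.003111 = 0.052581
Denominator P(telemetry dropout): 0.07×0.97×0.83 + 0.3×0.97×0.17 + 0.45×0.03×0.83 + 0.61×0.03×0.17 = 0.120143
Posterior = 0.052581 / 0.120143 ≈ 0.438

Now also conditioning on ground-station outage=true:
For the numerator, keep only attitude-control fault=true terms: 0.61×0.17 = 0.103700
Denominator P(telemetry dropout | ground-station outage): 0.45×0.83 + 0.61×0.17 = 0.477200
P(attitude-control fault | telemetry dropout, ground-station outage) = 0.103700/0.477200 ≈ 0.217
The drop from 0.438 to 0.217 is the explaining-away (discounting) effect.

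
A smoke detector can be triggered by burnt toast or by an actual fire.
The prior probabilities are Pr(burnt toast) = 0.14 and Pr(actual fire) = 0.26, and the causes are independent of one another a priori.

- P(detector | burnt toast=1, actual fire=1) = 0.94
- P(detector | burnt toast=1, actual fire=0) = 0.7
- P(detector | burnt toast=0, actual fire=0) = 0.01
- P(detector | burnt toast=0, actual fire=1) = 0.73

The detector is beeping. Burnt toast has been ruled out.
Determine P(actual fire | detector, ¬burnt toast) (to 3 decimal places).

Sum P(detector|·) weighted by the priors over both values of actual fire:
  P(detector | ¬burnt toast) = 0.01*0.74 + 0.73*0.26
        = 0.007400 + 0.189800 = 0.197200
Configurations with actual fire contribute 0.189800, so
  P(actual fire | detector, ¬burnt toast) = 0.189800 / 0.197200 ≈ 0.962

P(actual fire | detector, ¬burnt toast) ≈ 0.962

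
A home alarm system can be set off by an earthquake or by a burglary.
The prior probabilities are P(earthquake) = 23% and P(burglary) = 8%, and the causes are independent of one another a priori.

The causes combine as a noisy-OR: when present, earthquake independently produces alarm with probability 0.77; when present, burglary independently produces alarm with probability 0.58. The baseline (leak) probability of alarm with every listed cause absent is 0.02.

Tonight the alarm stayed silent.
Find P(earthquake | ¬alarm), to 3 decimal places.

P(earthquake | ¬alarm) ≈ 0.064

Under noisy-OR, P(alarm | causes) = 1 − (1−0.02)·∏(1−qᵢ) over the active causes.
Sum P(¬alarm|·) weighted by the priors over the 4 (earthquake, burglary) configurations:
  P(¬alarm) = 0.98·0.77·0.92 + 0.4116·0.77·0.08 + 0.2254·0.23·0.92 + 0.094668·0.23·0.08
        = 0.694232 + 0.025355 + 0.047695 + 0.001742 = 0.769024
Configurations with earthquake contribute 0.049437, so
  P(earthquake | ¬alarm) = 0.049437 / 0.769024 ≈ 0.064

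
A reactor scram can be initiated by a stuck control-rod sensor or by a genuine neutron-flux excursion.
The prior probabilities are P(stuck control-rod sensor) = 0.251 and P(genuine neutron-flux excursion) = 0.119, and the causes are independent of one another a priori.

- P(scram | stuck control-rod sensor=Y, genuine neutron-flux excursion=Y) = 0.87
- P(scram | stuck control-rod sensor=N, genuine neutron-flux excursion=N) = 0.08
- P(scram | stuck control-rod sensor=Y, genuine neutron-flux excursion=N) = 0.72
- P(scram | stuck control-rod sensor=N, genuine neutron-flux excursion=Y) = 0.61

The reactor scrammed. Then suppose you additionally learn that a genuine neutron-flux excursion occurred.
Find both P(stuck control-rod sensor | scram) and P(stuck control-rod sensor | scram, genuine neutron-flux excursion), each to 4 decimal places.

By total probability over the 4 (stuck control-rod sensor, genuine neutron-flux excursion) configurations:
  P(scram) = 0.08·0.749·0.881 + 0.61·0.749·0.119 + 0.72·0.251·0.881 + 0.87·0.251·0.119
        = 0.052790 + 0.054370 + 0.159214 + 0.025986 = 0.292360
The terms with stuck control-rod sensor present sum to 0.185200, so
  P(stuck control-rod sensor | scram) = 0.185200 / 0.292360 ≈ 0.6335

With the extra evidence:
Sum P(scram|·) weighted by the priors over both values of stuck control-rod sensor:
  P(scram | genuine neutron-flux excursion) = 0.61·0.749 + 0.87·0.251
        = 0.456890 + 0.218370 = 0.675260
Keeping only the stuck control-rod sensor-present terms gives 0.218370, so
  P(stuck control-rod sensor | scram, genuine neutron-flux excursion) = 0.218370 / 0.675260 ≈ 0.3234

P(stuck control-rod sensor | scram) ≈ 0.6335; P(stuck control-rod sensor | scram, genuine neutron-flux excursion) ≈ 0.3234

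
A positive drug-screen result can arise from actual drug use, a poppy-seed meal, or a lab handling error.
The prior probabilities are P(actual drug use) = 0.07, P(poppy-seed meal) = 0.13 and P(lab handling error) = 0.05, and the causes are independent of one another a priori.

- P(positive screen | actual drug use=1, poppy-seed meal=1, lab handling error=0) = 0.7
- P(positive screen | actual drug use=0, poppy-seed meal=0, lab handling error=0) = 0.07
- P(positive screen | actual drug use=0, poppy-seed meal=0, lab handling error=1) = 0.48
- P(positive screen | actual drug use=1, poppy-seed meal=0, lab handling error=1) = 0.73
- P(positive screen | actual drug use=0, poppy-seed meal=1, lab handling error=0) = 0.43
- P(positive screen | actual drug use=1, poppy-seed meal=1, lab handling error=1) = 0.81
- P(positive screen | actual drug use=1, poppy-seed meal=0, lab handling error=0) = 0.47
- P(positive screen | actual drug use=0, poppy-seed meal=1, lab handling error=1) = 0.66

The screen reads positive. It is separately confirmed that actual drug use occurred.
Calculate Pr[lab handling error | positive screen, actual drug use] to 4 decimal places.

Sum P(positive screen|·) weighted by the priors over the 4 (poppy-seed meal, lab handling error) configurations:
  P(positive screen | actual drug use) = 0.47*0.87*0.95 + 0.73*0.87*0.05 + 0.7*0.13*0.95 + 0.81*0.13*0.05
        = 0.388455 + 0.031755 + 0.086450 + 0.005265 = 0.511925
Configurations with lab handling error contribute 0.037020, so
  P(lab handling error | positive screen, actual drug use) = 0.037020 / 0.511925 ≈ 0.0723

Pr[lab handling error | positive screen, actual drug use] ≈ 0.0723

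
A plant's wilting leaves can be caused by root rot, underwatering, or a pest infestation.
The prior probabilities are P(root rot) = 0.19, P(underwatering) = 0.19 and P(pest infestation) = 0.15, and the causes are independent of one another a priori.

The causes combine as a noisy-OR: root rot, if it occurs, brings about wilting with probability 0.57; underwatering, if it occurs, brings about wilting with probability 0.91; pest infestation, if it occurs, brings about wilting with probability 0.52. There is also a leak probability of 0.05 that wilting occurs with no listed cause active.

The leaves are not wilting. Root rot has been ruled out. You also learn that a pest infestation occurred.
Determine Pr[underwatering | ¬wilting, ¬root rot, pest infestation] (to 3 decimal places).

Under noisy-OR, P(wilting | causes) = 1 − (1−0.05)·∏(1−qᵢ) over the active causes.
Weight on underwatering=true, given the evidence: 0.04104·0.19 = 0.007798
The normalizing constant is 0.456·0.81 + 0.04104·0.19 = 0.377158
P(underwatering | ¬wilting, ¬root rot, pest infestation) = 0.007798/0.377158 ≈ 0.021

Pr[underwatering | ¬wilting, ¬root rot, pest infestation] ≈ 0.021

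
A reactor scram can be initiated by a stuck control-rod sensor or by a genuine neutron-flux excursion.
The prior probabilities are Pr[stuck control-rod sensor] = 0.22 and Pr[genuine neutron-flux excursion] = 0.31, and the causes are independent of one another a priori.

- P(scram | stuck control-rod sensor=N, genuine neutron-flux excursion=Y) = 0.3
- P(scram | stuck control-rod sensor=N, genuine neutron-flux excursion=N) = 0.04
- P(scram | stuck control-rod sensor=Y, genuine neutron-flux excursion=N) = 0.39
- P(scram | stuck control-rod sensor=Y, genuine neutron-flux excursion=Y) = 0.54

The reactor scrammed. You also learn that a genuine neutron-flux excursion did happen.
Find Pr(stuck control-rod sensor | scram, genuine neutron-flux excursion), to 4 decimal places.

Pr(stuck control-rod sensor | scram, genuine neutron-flux excursion) ≈ 0.3367

Weight on stuck control-rod sensor=true, given the evidence: 0.54·0.22 = 0.118800
The normalizing constant is 0.3·0.78 + 0.54·0.22 = 0.352800
P(stuck control-rod sensor | scram, genuine neutron-flux excursion) = 0.118800/0.352800 ≈ 0.3367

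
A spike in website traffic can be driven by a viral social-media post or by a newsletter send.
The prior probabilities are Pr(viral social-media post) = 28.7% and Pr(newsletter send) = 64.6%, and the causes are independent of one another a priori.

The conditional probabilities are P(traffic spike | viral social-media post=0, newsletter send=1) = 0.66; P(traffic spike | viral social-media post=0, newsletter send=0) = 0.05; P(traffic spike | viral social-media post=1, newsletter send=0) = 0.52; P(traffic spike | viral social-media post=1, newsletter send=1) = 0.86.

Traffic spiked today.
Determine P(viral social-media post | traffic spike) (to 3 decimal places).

P(traffic spike) = 0.05·0.713·0.354 + 0.66·0.713·0.646 + 0.52·0.287·0.354 + 0.86·0.287·0.646 = 0.012620 + 0.303995 + 0.052831 + 0.159446 = 0.528892
Restricting to configurations with viral social-media post present: 0.052831 + 0.159446 = 0.212277.
P(viral social-media post | traffic spike) = 0.212277 / 0.528892 ≈ 0.401

P(viral social-media post | traffic spike) ≈ 0.401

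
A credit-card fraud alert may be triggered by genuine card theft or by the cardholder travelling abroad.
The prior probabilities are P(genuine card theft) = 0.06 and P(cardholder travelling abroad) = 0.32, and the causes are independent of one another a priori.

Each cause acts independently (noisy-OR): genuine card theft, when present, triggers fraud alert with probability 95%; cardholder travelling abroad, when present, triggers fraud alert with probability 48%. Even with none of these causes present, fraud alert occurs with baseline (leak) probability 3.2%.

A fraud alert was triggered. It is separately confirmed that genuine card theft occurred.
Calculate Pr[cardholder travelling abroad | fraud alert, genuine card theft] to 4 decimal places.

Under noisy-OR, P(fraud alert | causes) = 1 − (1−0.032)·∏(1−qᵢ) over the active causes.
Sum P(fraud alert|·) weighted by the priors over both values of cardholder travelling abroad:
  P(fraud alert | genuine card theft) = 0.9516×0.68 + 0.974832×0.32
        = 0.647088 + 0.311946 = 0.959034
The terms with cardholder travelling abroad present sum to 0.311946, so
  P(cardholder travelling abroad | fraud alert, genuine card theft) = 0.311946 / 0.959034 ≈ 0.3253

Pr[cardholder travelling abroad | fraud alert, genuine card theft] ≈ 0.3253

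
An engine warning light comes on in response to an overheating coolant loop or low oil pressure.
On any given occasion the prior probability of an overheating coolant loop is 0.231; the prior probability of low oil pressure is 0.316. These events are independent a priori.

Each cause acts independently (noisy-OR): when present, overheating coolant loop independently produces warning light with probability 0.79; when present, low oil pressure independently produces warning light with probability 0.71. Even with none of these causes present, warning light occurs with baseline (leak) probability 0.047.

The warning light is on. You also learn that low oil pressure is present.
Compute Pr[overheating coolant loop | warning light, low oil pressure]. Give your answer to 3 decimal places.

Pr[overheating coolant loop | warning light, low oil pressure] ≈ 0.281

Under noisy-OR, P(warning light | causes) = 1 − (1−0.047)·∏(1−qᵢ) over the active causes.
Sum P(warning light|·) weighted by the priors over both values of overheating coolant loop:
  P(warning light | low oil pressure) = 0.72363×0.769 + 0.941962×0.231
        = 0.556471 + 0.217593 = 0.774064
Configurations with overheating coolant loop contribute 0.217593, so
  P(overheating coolant loop | warning light, low oil pressure) = 0.217593 / 0.774064 ≈ 0.281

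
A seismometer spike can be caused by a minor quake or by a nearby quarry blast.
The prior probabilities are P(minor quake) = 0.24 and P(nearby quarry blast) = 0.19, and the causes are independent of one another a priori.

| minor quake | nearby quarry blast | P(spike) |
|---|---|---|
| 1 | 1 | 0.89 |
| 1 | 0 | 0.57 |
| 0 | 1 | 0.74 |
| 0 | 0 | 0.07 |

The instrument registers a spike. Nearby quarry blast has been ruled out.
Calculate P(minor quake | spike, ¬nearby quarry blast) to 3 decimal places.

Sum P(spike|·) weighted by the priors over both values of minor quake:
  P(spike | ¬nearby quarry blast) = 0.07·0.76 + 0.57·0.24
        = 0.053200 + 0.136800 = 0.190000
The terms with minor quake present sum to 0.136800, so
  P(minor quake | spike, ¬nearby quarry blast) = 0.136800 / 0.190000 ≈ 0.720

P(minor quake | spike, ¬nearby quarry blast) ≈ 0.720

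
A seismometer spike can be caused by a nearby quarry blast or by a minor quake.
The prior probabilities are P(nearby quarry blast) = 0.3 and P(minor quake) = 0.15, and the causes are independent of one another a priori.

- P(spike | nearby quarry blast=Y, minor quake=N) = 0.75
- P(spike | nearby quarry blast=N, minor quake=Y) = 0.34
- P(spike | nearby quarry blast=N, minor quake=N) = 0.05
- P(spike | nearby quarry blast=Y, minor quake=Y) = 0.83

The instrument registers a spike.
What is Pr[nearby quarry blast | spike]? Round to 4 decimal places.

P(spike) = 0.05·0.7·0.85 + 0.34·0.7·0.15 + 0.75·0.3·0.85 + 0.83·0.3·0.15 = 0.029750 + 0.035700 + 0.191250 + 0.037350 = 0.294050
The nearby quarry blast-present share is 0.191250 + 0.037350 = 0.228600.
Hence the posterior is 0.228600/0.294050 ≈ 0.7774.

Pr[nearby quarry blast | spike] ≈ 0.7774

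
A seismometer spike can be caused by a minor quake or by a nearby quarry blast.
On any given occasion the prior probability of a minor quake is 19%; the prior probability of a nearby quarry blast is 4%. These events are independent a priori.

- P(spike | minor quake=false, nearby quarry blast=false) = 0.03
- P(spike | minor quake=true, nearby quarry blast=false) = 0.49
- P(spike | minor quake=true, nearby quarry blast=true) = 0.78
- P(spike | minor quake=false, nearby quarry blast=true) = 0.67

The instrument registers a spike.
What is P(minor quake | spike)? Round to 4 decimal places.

Numerator (weight on configurations with minor quake): 0.089376 + 0.005928 = 0.095304
The normalizing constant is 0.03×0.81×0.96 + 0.67×0.81×0.04 + 0.49×0.19×0.96 + 0.78×0.19×0.04 = 0.140340
P(minor quake | spike) = 0.095304/0.140340 ≈ 0.6791

P(minor quake | spike) ≈ 0.6791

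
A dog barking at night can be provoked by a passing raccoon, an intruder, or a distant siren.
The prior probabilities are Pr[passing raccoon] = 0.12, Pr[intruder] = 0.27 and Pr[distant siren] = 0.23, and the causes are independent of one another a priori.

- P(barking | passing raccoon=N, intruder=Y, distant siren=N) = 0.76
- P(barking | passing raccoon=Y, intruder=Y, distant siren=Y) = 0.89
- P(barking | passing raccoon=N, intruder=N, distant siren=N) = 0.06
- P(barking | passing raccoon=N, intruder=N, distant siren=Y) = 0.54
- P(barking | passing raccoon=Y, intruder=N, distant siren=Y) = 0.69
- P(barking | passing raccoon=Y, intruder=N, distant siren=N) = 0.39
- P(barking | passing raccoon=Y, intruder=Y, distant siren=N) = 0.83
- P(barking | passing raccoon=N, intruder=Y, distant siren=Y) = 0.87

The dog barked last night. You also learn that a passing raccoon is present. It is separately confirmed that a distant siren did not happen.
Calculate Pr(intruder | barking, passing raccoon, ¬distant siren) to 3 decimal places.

P(barking | passing raccoon, ¬distant siren) = 0.39×0.73 + 0.83×0.27 = 0.284700 + 0.224100 = 0.508800
The intruder-present share is 0.83×0.27 = 0.224100.
Hence the posterior is 0.224100/0.508800 ≈ 0.440.

Pr(intruder | barking, passing raccoon, ¬distant siren) ≈ 0.440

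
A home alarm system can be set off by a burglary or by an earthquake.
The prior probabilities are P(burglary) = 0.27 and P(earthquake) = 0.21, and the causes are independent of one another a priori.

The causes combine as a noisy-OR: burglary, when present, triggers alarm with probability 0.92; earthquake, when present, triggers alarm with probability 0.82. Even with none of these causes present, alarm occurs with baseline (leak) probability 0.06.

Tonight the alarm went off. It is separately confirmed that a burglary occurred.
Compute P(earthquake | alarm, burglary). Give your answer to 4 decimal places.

P(earthquake | alarm, burglary) ≈ 0.2209

Under noisy-OR, P(alarm | causes) = 1 − (1−0.06)·∏(1−qᵢ) over the active causes.
P(alarm | burglary) = 0.9248×0.79 + 0.986464×0.21 = 0.730592 + 0.207157 = 0.937749
Restricting to configurations with earthquake present: 0.986464×0.21 = 0.207157.
Hence the posterior is 0.207157/0.937749 ≈ 0.2209.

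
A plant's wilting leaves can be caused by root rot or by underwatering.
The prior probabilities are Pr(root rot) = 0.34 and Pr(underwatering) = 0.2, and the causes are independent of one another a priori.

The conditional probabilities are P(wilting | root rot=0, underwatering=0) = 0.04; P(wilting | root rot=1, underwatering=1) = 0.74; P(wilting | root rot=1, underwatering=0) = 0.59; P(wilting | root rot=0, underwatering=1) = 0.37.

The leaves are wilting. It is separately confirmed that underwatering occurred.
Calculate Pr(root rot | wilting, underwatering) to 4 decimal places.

Pr(root rot | wilting, underwatering) ≈ 0.5075

P(wilting | underwatering) = 0.37·0.66 + 0.74·0.34 = 0.244200 + 0.251600 = 0.495800
Of this, 0.251600 comes from 0.74·0.34 (the root rot=true cases).
P(root rot | wilting, underwatering) = 0.251600 / 0.495800 ≈ 0.5075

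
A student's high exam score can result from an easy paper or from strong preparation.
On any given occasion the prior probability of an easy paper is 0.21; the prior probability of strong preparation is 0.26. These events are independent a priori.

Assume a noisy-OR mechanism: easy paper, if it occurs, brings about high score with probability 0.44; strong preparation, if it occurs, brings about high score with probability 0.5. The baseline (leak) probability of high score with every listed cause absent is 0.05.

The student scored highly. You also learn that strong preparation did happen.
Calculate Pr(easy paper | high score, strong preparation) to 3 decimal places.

Pr(easy paper | high score, strong preparation) ≈ 0.271

Under noisy-OR, P(high score | causes) = 1 − (1−0.05)·∏(1−qᵢ) over the active causes.
P(high score | strong preparation) = 0.525×0.79 + 0.734×0.21 = 0.414750 + 0.154140 = 0.568890
The easy paper-present share is 0.734×0.21 = 0.154140.
P(easy paper | high score, strong preparation) = 0.154140 / 0.568890 ≈ 0.271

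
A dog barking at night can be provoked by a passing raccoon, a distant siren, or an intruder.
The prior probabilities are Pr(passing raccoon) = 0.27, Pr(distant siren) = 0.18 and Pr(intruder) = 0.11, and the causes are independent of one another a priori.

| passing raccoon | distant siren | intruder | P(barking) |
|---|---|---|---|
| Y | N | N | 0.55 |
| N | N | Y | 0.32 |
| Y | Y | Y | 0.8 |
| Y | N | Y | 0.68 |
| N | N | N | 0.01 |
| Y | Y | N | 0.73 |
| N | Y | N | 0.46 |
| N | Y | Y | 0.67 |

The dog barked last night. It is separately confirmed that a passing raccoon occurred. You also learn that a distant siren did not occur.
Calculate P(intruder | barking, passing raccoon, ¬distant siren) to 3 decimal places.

P(intruder | barking, passing raccoon, ¬distant siren) ≈ 0.133

P(barking | passing raccoon, ¬distant siren) = 0.55*0.89 + 0.68*0.11 = 0.489500 + 0.074800 = 0.564300
Of this, 0.074800 comes from 0.68*0.11 (the intruder=true cases).
P(intruder | barking, passing raccoon, ¬distant siren) = 0.074800 / 0.564300 ≈ 0.133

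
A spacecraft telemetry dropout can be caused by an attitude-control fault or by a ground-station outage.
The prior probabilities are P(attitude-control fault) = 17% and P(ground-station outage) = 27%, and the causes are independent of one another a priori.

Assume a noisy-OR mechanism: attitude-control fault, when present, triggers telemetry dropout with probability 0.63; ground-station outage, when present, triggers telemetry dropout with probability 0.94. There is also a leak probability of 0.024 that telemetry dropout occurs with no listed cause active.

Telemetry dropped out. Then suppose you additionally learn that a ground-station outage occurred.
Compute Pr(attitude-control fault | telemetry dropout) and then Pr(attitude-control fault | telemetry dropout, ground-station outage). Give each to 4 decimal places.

Pr(attitude-control fault | telemetry dropout) ≈ 0.3551; Pr(attitude-control fault | telemetry dropout, ground-station outage) ≈ 0.1755

Under noisy-OR, P(telemetry dropout | causes) = 1 − (1−0.024)·∏(1−qᵢ) over the active causes.
P(telemetry dropout) = 0.024×0.83×0.73 + 0.94144×0.83×0.27 + 0.63888×0.17×0.73 + 0.978333×0.17×0.27 = 0.014542 + 0.210977 + 0.079285 + 0.044905 = 0.349709
Of this, 0.124190 comes from 0.079285 + 0.044905 (the attitude-control fault=true cases).
P(attitude-control fault | telemetry dropout) = 0.124190 / 0.349709 ≈ 0.3551

Now condition on the additional information:
For the numerator, keep only attitude-control fault=true terms: 0.978333×0.17 = 0.166317
The normalizing constant is 0.94144×0.83 + 0.978333×0.17 = 0.947712
Posterior = 0.166317 / 0.947712 ≈ 0.1755
Conditioning on ground-station outage lowers the posterior on attitude-control fault: the classic explaining-away effect in a common-effect structure.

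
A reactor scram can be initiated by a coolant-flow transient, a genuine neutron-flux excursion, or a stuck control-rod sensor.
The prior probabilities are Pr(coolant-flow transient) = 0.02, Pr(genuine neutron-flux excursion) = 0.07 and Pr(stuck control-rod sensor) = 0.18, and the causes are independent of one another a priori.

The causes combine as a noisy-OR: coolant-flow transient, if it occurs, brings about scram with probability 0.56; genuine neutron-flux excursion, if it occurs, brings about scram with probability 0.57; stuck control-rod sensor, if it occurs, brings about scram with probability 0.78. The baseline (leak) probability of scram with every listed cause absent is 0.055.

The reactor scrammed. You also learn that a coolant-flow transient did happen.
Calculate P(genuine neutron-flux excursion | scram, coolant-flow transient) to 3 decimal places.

P(genuine neutron-flux excursion | scram, coolant-flow transient) ≈ 0.090

Under noisy-OR, P(scram | causes) = 1 − (1−0.055)·∏(1−qᵢ) over the active causes.
P(scram | coolant-flow transient) = 0.5842·0.93·0.82 + 0.908524·0.93·0.18 + 0.821206·0.07·0.82 + 0.960665·0.07·0.18 = 0.445511 + 0.152087 + 0.047137 + 0.012104 = 0.656839
Restricting to configurations with genuine neutron-flux excursion present: 0.047137 + 0.012104 = 0.059241.
So P(genuine neutron-flux excursion | scram, coolant-flow transient) = 0.059241/0.656839 ≈ 0.090.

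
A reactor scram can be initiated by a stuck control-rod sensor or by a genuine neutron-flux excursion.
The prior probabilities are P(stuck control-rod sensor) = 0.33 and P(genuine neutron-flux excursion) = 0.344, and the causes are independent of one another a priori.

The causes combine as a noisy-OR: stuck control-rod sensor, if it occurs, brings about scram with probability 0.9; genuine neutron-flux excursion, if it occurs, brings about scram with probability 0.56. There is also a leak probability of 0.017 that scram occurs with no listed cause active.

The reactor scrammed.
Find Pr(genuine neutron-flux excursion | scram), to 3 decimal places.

Under noisy-OR, P(scram | causes) = 1 − (1−0.017)·∏(1−qᵢ) over the active causes.
By total probability over the 4 (stuck control-rod sensor, genuine neutron-flux excursion) configurations:
  P(scram) = 0.017*0.67*0.656 + 0.56748*0.67*0.344 + 0.9017*0.33*0.656 + 0.956748*0.33*0.344
        = 0.007472 + 0.130793 + 0.195200 + 0.108610 = 0.442075
Keeping only the genuine neutron-flux excursion-present terms gives 0.239403, so
  P(genuine neutron-flux excursion | scram) = 0.239403 / 0.442075 ≈ 0.542

Pr(genuine neutron-flux excursion | scram) ≈ 0.542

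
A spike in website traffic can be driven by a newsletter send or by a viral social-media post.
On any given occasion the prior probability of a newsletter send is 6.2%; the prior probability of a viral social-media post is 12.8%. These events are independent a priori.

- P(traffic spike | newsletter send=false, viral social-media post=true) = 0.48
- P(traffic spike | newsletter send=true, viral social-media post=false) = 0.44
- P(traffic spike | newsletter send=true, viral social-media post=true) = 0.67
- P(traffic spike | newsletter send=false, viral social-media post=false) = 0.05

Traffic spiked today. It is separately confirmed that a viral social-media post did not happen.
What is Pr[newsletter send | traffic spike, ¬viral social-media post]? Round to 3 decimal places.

By total probability over both values of newsletter send:
  P(traffic spike | ¬viral social-media post) = 0.05*0.938 + 0.44*0.062
        = 0.046900 + 0.027280 = 0.074180
Keeping only the newsletter send-present terms gives 0.027280, so
  P(newsletter send | traffic spike, ¬viral social-media post) = 0.027280 / 0.074180 ≈ 0.368

Pr[newsletter send | traffic spike, ¬viral social-media post] ≈ 0.368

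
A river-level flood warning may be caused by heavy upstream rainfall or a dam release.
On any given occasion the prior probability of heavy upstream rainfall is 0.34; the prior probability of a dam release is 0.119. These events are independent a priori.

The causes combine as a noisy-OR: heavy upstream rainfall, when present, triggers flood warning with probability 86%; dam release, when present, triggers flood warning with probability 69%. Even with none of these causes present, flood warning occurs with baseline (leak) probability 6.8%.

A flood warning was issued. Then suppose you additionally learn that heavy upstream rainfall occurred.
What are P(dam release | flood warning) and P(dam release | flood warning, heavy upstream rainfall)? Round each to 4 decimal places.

Under noisy-OR, P(flood warning | causes) = 1 − (1−0.068)·∏(1−qᵢ) over the active causes.
For the numerator, keep only dam release=true terms: 0.055848 + 0.038823 = 0.094671
The normalizing constant is 0.068·0.66·0.881 + 0.71108·0.66·0.119 + 0.86952·0.34·0.881 + 0.959551·0.34·0.119 = 0.394666
Posterior = 0.094671 / 0.394666 ≈ 0.2399

With the extra evidence:
Sum P(flood warning|·) weighted by the priors over both values of dam release:
  P(flood warning | heavy upstream rainfall) = 0.86952*0.881 + 0.959551*0.119
        = 0.766047 + 0.114187 = 0.880234
Configurations with dam release contribute 0.114187, so
  P(dam release | flood warning, heavy upstream rainfall) = 0.114187 / 0.880234 ≈ 0.1297
This is intercausal reasoning (explaining away): once heavy upstream rainfall accounts for the flood warning, dam release becomes less likely.

P(dam release | flood warning) ≈ 0.2399; P(dam release | flood warning, heavy upstream rainfall) ≈ 0.1297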